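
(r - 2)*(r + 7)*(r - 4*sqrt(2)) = r^3 - 4*sqrt(2)*r^2 + 5*r^2 - 20*sqrt(2)*r - 14*r + 56*sqrt(2)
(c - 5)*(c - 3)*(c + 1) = c^3 - 7*c^2 + 7*c + 15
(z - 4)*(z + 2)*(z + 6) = z^3 + 4*z^2 - 20*z - 48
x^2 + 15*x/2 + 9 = (x + 3/2)*(x + 6)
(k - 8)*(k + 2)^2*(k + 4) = k^4 - 44*k^2 - 144*k - 128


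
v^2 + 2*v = v*(v + 2)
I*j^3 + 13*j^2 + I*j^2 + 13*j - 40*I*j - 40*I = (j - 8*I)*(j - 5*I)*(I*j + I)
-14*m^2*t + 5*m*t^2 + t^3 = t*(-2*m + t)*(7*m + t)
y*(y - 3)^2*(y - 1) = y^4 - 7*y^3 + 15*y^2 - 9*y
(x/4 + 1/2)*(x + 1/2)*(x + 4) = x^3/4 + 13*x^2/8 + 11*x/4 + 1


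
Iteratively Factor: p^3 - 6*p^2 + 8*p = (p - 2)*(p^2 - 4*p) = (p - 4)*(p - 2)*(p)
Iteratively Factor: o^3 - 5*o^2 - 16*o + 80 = (o - 5)*(o^2 - 16) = (o - 5)*(o - 4)*(o + 4)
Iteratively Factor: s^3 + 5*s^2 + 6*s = (s + 3)*(s^2 + 2*s) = (s + 2)*(s + 3)*(s)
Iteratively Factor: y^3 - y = (y + 1)*(y^2 - y) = (y - 1)*(y + 1)*(y)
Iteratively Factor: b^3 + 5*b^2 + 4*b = (b + 1)*(b^2 + 4*b) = (b + 1)*(b + 4)*(b)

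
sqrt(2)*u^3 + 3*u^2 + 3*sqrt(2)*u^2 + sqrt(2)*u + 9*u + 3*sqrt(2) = (u + 3)*(u + sqrt(2))*(sqrt(2)*u + 1)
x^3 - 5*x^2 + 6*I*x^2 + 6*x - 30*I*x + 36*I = (x - 3)*(x - 2)*(x + 6*I)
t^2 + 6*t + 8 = (t + 2)*(t + 4)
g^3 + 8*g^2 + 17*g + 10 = (g + 1)*(g + 2)*(g + 5)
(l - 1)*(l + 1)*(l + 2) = l^3 + 2*l^2 - l - 2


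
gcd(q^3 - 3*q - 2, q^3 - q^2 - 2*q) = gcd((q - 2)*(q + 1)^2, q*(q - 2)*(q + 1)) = q^2 - q - 2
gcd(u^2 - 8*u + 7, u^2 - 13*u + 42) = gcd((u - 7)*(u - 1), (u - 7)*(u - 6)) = u - 7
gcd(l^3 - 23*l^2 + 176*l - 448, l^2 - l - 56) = l - 8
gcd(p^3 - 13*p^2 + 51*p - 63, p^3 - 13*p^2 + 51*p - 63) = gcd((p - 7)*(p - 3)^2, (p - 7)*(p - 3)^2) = p^3 - 13*p^2 + 51*p - 63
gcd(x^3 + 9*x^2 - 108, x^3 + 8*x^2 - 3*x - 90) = x^2 + 3*x - 18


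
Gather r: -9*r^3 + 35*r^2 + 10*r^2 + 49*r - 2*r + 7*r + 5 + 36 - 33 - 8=-9*r^3 + 45*r^2 + 54*r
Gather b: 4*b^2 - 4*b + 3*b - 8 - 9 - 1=4*b^2 - b - 18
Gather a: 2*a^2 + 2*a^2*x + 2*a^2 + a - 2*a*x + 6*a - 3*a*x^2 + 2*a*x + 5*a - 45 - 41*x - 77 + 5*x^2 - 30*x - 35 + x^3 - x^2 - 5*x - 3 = a^2*(2*x + 4) + a*(12 - 3*x^2) + x^3 + 4*x^2 - 76*x - 160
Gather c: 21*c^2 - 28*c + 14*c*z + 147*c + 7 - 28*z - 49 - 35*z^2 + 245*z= 21*c^2 + c*(14*z + 119) - 35*z^2 + 217*z - 42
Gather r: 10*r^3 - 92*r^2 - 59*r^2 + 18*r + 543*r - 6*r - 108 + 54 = 10*r^3 - 151*r^2 + 555*r - 54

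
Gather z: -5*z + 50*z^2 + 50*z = 50*z^2 + 45*z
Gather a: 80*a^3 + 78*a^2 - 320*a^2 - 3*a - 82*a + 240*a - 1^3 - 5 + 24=80*a^3 - 242*a^2 + 155*a + 18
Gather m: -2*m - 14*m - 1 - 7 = -16*m - 8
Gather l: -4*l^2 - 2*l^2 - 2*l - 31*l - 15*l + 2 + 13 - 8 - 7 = -6*l^2 - 48*l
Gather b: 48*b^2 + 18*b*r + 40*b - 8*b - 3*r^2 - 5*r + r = 48*b^2 + b*(18*r + 32) - 3*r^2 - 4*r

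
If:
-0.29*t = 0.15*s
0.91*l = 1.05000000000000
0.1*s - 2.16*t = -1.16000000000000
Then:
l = 1.15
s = -0.95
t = 0.49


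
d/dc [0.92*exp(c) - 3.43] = 0.92*exp(c)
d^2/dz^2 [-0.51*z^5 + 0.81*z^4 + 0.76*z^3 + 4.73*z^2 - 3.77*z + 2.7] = -10.2*z^3 + 9.72*z^2 + 4.56*z + 9.46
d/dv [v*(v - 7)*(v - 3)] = 3*v^2 - 20*v + 21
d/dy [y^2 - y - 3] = 2*y - 1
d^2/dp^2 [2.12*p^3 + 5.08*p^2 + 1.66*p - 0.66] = 12.72*p + 10.16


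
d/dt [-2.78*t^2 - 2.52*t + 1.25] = -5.56*t - 2.52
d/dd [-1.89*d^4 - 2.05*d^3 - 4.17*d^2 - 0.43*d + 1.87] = -7.56*d^3 - 6.15*d^2 - 8.34*d - 0.43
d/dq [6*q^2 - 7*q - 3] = 12*q - 7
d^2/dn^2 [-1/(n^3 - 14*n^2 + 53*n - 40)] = 2*((3*n - 14)*(n^3 - 14*n^2 + 53*n - 40) - (3*n^2 - 28*n + 53)^2)/(n^3 - 14*n^2 + 53*n - 40)^3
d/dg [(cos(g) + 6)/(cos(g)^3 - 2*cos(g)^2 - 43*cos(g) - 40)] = (-45*cos(g)/2 + 8*cos(2*g) + cos(3*g)/2 - 210)*sin(g)/((cos(g) - 8)^2*(cos(g) + 1)^2*(cos(g) + 5)^2)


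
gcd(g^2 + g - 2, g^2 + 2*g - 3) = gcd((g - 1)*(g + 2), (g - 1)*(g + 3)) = g - 1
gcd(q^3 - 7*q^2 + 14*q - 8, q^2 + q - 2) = q - 1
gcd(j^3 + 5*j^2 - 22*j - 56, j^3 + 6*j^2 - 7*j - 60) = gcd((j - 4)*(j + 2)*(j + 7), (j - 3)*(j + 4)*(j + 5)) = 1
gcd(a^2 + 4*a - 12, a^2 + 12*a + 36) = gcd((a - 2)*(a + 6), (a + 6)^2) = a + 6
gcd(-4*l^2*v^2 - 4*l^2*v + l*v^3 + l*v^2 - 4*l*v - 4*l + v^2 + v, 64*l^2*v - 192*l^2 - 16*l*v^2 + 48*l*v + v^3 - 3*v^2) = 1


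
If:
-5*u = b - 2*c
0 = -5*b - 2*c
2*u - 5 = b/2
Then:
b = -50/29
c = 125/29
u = 60/29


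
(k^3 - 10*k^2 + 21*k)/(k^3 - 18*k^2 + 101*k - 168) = k/(k - 8)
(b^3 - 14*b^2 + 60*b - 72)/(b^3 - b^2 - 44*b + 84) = (b - 6)/(b + 7)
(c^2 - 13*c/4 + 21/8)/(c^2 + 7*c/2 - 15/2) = (c - 7/4)/(c + 5)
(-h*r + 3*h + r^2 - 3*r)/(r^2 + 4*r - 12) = (-h*r + 3*h + r^2 - 3*r)/(r^2 + 4*r - 12)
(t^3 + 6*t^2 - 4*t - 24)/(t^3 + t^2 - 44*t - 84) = (t - 2)/(t - 7)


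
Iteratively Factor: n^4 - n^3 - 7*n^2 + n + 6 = (n - 3)*(n^3 + 2*n^2 - n - 2) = (n - 3)*(n - 1)*(n^2 + 3*n + 2) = (n - 3)*(n - 1)*(n + 2)*(n + 1)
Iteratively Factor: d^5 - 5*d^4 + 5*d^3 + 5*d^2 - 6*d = (d - 2)*(d^4 - 3*d^3 - d^2 + 3*d) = d*(d - 2)*(d^3 - 3*d^2 - d + 3) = d*(d - 3)*(d - 2)*(d^2 - 1) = d*(d - 3)*(d - 2)*(d - 1)*(d + 1)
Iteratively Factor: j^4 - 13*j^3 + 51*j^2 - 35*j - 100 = (j - 5)*(j^3 - 8*j^2 + 11*j + 20) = (j - 5)*(j - 4)*(j^2 - 4*j - 5) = (j - 5)*(j - 4)*(j + 1)*(j - 5)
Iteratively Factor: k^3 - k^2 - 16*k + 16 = (k + 4)*(k^2 - 5*k + 4) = (k - 1)*(k + 4)*(k - 4)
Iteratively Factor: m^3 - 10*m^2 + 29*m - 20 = (m - 5)*(m^2 - 5*m + 4) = (m - 5)*(m - 1)*(m - 4)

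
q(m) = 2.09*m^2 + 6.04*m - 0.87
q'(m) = 4.18*m + 6.04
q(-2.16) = -4.17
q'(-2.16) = -2.99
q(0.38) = 1.73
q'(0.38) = 7.63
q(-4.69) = 16.77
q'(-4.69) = -13.56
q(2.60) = 28.96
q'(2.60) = 16.91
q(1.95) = 18.86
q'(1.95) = 14.19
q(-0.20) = -1.99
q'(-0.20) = 5.20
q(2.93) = 34.77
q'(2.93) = 18.29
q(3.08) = 37.56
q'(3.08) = 18.91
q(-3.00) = -0.18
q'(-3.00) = -6.50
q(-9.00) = 114.06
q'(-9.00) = -31.58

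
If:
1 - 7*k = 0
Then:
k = 1/7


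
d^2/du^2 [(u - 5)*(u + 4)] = 2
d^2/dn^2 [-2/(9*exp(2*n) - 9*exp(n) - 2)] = 18*(18*(2*exp(n) - 1)^2*exp(n) + (4*exp(n) - 1)*(-9*exp(2*n) + 9*exp(n) + 2))*exp(n)/(-9*exp(2*n) + 9*exp(n) + 2)^3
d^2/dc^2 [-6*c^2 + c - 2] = -12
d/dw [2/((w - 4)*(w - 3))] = 2*(7 - 2*w)/(w^4 - 14*w^3 + 73*w^2 - 168*w + 144)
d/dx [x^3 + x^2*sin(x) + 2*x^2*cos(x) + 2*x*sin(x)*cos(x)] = -2*x^2*sin(x) + x^2*cos(x) + 3*x^2 + 2*x*sin(x) + 4*x*cos(x) + 2*x*cos(2*x) + sin(2*x)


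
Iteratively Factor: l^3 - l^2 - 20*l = (l - 5)*(l^2 + 4*l) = l*(l - 5)*(l + 4)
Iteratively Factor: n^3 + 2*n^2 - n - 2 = (n + 2)*(n^2 - 1) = (n - 1)*(n + 2)*(n + 1)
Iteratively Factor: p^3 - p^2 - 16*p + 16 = (p - 4)*(p^2 + 3*p - 4) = (p - 4)*(p - 1)*(p + 4)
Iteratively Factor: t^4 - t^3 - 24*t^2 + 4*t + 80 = (t - 2)*(t^3 + t^2 - 22*t - 40) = (t - 2)*(t + 4)*(t^2 - 3*t - 10) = (t - 5)*(t - 2)*(t + 4)*(t + 2)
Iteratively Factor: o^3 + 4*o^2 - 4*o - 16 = (o + 4)*(o^2 - 4) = (o + 2)*(o + 4)*(o - 2)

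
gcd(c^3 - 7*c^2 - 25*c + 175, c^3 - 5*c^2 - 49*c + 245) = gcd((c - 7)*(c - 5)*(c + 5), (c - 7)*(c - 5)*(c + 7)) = c^2 - 12*c + 35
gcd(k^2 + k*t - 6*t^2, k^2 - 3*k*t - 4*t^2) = 1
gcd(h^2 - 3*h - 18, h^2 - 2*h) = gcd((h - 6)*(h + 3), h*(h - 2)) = 1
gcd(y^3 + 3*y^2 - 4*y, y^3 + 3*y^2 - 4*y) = y^3 + 3*y^2 - 4*y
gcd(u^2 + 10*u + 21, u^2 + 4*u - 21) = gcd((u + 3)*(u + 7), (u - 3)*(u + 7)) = u + 7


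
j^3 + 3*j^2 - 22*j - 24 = (j - 4)*(j + 1)*(j + 6)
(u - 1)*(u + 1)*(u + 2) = u^3 + 2*u^2 - u - 2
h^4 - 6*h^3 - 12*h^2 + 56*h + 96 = (h - 6)*(h - 4)*(h + 2)^2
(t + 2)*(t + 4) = t^2 + 6*t + 8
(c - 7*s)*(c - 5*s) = c^2 - 12*c*s + 35*s^2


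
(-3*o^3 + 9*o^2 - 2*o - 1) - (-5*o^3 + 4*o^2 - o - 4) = 2*o^3 + 5*o^2 - o + 3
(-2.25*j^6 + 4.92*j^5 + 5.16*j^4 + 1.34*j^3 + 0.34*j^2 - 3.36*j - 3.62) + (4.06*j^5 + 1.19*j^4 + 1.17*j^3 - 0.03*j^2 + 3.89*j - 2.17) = -2.25*j^6 + 8.98*j^5 + 6.35*j^4 + 2.51*j^3 + 0.31*j^2 + 0.53*j - 5.79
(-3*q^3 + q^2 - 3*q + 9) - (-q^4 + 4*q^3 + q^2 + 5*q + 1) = q^4 - 7*q^3 - 8*q + 8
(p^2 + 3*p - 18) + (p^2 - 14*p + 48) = 2*p^2 - 11*p + 30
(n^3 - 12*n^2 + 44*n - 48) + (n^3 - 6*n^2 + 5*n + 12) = 2*n^3 - 18*n^2 + 49*n - 36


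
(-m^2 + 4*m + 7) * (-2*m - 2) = 2*m^3 - 6*m^2 - 22*m - 14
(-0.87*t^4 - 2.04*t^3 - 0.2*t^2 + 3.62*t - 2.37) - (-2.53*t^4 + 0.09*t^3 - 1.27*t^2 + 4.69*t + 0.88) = 1.66*t^4 - 2.13*t^3 + 1.07*t^2 - 1.07*t - 3.25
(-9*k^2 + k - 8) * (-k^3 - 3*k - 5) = 9*k^5 - k^4 + 35*k^3 + 42*k^2 + 19*k + 40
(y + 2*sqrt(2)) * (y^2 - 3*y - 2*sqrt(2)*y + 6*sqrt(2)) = y^3 - 3*y^2 - 8*y + 24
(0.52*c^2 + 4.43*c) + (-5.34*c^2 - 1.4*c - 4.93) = -4.82*c^2 + 3.03*c - 4.93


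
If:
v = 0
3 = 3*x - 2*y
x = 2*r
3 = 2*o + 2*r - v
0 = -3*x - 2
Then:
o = 11/6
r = -1/3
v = 0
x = -2/3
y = -5/2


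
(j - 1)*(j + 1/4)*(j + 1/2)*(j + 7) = j^4 + 27*j^3/4 - 19*j^2/8 - 9*j/2 - 7/8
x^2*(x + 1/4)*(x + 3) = x^4 + 13*x^3/4 + 3*x^2/4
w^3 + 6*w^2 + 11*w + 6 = (w + 1)*(w + 2)*(w + 3)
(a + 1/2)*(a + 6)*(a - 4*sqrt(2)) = a^3 - 4*sqrt(2)*a^2 + 13*a^2/2 - 26*sqrt(2)*a + 3*a - 12*sqrt(2)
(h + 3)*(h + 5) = h^2 + 8*h + 15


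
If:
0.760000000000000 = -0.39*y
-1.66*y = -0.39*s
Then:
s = -8.29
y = -1.95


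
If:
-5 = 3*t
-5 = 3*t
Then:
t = -5/3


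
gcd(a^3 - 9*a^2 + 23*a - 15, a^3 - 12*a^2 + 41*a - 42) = a - 3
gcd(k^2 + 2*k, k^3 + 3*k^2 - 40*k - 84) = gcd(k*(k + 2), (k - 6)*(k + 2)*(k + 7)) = k + 2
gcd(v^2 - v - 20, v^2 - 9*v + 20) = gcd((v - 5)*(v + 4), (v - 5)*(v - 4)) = v - 5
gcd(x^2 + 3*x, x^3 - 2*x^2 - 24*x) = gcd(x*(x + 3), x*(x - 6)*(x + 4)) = x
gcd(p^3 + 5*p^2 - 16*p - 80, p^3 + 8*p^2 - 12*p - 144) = p - 4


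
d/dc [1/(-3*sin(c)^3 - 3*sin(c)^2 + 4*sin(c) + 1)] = (9*sin(c)^2 + 6*sin(c) - 4)*cos(c)/(3*sin(c)^3 + 3*sin(c)^2 - 4*sin(c) - 1)^2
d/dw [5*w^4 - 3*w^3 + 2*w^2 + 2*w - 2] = 20*w^3 - 9*w^2 + 4*w + 2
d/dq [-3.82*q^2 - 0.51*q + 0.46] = -7.64*q - 0.51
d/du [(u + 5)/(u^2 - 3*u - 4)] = (-u^2 - 10*u + 11)/(u^4 - 6*u^3 + u^2 + 24*u + 16)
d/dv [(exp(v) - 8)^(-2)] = -2*exp(v)/(exp(v) - 8)^3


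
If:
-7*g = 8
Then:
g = -8/7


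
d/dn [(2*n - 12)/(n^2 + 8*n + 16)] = 2*(16 - n)/(n^3 + 12*n^2 + 48*n + 64)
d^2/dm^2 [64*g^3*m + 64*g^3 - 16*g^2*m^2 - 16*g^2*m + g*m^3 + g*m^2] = 2*g*(-16*g + 3*m + 1)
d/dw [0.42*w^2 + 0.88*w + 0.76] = 0.84*w + 0.88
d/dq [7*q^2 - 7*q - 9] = 14*q - 7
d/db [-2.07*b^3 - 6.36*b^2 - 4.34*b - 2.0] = -6.21*b^2 - 12.72*b - 4.34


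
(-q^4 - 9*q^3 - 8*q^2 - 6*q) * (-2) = 2*q^4 + 18*q^3 + 16*q^2 + 12*q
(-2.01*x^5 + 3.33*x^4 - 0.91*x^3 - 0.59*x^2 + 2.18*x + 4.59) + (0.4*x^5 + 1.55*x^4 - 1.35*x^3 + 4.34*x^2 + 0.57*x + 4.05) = -1.61*x^5 + 4.88*x^4 - 2.26*x^3 + 3.75*x^2 + 2.75*x + 8.64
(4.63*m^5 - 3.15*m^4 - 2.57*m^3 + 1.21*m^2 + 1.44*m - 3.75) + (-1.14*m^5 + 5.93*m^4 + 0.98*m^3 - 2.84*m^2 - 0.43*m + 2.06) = 3.49*m^5 + 2.78*m^4 - 1.59*m^3 - 1.63*m^2 + 1.01*m - 1.69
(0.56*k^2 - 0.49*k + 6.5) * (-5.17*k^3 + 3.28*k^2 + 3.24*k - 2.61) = -2.8952*k^5 + 4.3701*k^4 - 33.3978*k^3 + 18.2708*k^2 + 22.3389*k - 16.965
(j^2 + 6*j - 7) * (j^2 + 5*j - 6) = j^4 + 11*j^3 + 17*j^2 - 71*j + 42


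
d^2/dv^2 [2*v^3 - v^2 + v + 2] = 12*v - 2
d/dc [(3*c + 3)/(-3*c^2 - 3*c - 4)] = 3*(3*c^2 + 6*c - 1)/(9*c^4 + 18*c^3 + 33*c^2 + 24*c + 16)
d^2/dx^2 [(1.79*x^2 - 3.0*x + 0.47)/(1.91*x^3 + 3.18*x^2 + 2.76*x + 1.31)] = (13.060198*x^6 - 65.6658*x^5 - 145.3701*x^4 - 77.493394*x^3 + 88.717788*x^2 + 92.679054*x + 31.08193)/(6.967871*x^9 + 34.802874*x^8 + 88.15032*x^7 + 147.076593*x^6 + 175.119588*x^5 + 153.848412*x^4 + 99.843477*x^3 + 46.308762*x^2 + 14.209308*x + 2.248091)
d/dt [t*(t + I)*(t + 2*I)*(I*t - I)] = 4*I*t^3 + t^2*(-9 - 3*I) + t*(6 - 4*I) + 2*I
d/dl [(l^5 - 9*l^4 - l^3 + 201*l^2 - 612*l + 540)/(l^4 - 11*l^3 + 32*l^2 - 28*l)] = (l^6 - 18*l^5 + 120*l^4 - 538*l^3 + 2139*l^2 - 4860*l + 3780)/(l^2*(l^4 - 18*l^3 + 109*l^2 - 252*l + 196))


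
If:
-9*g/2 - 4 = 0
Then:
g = -8/9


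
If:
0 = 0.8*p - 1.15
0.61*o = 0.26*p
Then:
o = 0.61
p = 1.44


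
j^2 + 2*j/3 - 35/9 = (j - 5/3)*(j + 7/3)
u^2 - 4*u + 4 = (u - 2)^2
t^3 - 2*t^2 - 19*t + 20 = (t - 5)*(t - 1)*(t + 4)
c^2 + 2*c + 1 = (c + 1)^2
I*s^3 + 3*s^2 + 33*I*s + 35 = (s - 7*I)*(s + 5*I)*(I*s + 1)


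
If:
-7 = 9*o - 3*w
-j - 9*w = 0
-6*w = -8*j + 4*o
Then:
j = -6/17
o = -13/17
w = 2/51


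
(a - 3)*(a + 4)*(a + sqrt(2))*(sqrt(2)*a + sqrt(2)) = sqrt(2)*a^4 + 2*a^3 + 2*sqrt(2)*a^3 - 11*sqrt(2)*a^2 + 4*a^2 - 22*a - 12*sqrt(2)*a - 24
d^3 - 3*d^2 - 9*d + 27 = (d - 3)^2*(d + 3)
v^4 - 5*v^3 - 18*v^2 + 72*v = v*(v - 6)*(v - 3)*(v + 4)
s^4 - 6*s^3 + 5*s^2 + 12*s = s*(s - 4)*(s - 3)*(s + 1)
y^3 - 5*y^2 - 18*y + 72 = (y - 6)*(y - 3)*(y + 4)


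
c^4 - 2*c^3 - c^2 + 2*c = c*(c - 2)*(c - 1)*(c + 1)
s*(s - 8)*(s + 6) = s^3 - 2*s^2 - 48*s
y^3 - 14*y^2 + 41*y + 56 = (y - 8)*(y - 7)*(y + 1)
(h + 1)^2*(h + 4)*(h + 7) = h^4 + 13*h^3 + 51*h^2 + 67*h + 28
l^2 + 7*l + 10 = (l + 2)*(l + 5)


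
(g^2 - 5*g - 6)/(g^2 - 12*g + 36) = (g + 1)/(g - 6)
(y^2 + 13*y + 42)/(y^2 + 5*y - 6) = (y + 7)/(y - 1)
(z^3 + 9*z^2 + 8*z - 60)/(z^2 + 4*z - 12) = z + 5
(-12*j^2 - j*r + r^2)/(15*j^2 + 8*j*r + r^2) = (-4*j + r)/(5*j + r)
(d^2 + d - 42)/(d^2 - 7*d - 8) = (-d^2 - d + 42)/(-d^2 + 7*d + 8)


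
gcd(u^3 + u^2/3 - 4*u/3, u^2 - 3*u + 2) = u - 1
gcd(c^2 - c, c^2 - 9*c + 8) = c - 1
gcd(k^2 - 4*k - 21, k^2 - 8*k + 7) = k - 7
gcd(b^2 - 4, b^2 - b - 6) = b + 2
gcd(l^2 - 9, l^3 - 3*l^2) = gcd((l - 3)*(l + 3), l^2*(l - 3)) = l - 3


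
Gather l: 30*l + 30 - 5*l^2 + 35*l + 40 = -5*l^2 + 65*l + 70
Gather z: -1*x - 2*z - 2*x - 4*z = -3*x - 6*z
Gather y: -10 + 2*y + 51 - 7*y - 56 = -5*y - 15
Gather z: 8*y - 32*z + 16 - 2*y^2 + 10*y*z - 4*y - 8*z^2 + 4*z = -2*y^2 + 4*y - 8*z^2 + z*(10*y - 28) + 16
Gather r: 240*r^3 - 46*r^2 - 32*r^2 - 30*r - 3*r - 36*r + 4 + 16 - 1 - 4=240*r^3 - 78*r^2 - 69*r + 15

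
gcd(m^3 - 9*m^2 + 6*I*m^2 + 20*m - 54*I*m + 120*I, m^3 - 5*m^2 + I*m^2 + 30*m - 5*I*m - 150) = m^2 + m*(-5 + 6*I) - 30*I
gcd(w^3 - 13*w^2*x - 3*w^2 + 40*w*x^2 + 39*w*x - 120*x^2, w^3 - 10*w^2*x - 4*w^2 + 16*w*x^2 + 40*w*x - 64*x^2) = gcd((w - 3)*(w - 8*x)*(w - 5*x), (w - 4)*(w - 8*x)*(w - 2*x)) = -w + 8*x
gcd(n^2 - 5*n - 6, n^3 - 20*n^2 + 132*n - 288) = n - 6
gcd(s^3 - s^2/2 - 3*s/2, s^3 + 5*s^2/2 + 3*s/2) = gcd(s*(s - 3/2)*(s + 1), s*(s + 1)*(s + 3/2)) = s^2 + s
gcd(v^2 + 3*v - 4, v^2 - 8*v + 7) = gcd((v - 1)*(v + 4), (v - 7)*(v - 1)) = v - 1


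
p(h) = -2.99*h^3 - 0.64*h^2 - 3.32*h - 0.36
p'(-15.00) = -2002.37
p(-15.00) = 9996.69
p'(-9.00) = -718.37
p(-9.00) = 2157.39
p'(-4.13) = -151.03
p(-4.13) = 213.07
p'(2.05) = -43.64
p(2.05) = -35.61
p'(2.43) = -59.40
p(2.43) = -55.11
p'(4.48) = -189.09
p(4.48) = -296.93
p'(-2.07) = -39.11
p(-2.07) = 30.29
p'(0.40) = -5.27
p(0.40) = -1.98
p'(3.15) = -96.36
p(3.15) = -110.62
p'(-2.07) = -39.11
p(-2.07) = 30.29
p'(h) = -8.97*h^2 - 1.28*h - 3.32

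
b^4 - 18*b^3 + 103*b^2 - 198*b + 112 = (b - 8)*(b - 7)*(b - 2)*(b - 1)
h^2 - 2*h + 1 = (h - 1)^2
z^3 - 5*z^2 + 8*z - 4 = (z - 2)^2*(z - 1)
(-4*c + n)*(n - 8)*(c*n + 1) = -4*c^2*n^2 + 32*c^2*n + c*n^3 - 8*c*n^2 - 4*c*n + 32*c + n^2 - 8*n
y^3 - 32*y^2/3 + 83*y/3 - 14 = (y - 7)*(y - 3)*(y - 2/3)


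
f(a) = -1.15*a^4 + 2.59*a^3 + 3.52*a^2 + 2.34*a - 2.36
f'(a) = -4.6*a^3 + 7.77*a^2 + 7.04*a + 2.34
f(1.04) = 5.45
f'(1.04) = 12.89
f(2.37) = 21.15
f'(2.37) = 1.43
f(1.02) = 5.19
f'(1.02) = 12.72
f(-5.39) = -1288.91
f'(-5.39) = 910.45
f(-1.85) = -24.51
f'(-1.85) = 45.03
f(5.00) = -297.66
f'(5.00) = -343.21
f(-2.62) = -85.10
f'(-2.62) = 119.96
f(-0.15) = -2.64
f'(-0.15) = 1.47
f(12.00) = -18838.28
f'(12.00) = -6743.10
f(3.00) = 13.12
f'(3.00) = -30.81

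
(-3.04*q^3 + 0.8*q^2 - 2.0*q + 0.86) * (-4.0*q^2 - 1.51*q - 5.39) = 12.16*q^5 + 1.3904*q^4 + 23.1776*q^3 - 4.732*q^2 + 9.4814*q - 4.6354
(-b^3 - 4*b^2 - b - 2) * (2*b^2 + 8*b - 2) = -2*b^5 - 16*b^4 - 32*b^3 - 4*b^2 - 14*b + 4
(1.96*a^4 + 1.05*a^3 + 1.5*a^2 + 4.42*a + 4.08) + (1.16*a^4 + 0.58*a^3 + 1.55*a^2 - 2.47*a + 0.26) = 3.12*a^4 + 1.63*a^3 + 3.05*a^2 + 1.95*a + 4.34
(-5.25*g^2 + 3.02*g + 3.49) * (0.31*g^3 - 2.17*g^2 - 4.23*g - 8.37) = -1.6275*g^5 + 12.3287*g^4 + 16.736*g^3 + 23.5946*g^2 - 40.0401*g - 29.2113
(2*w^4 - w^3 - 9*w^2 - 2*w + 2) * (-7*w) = -14*w^5 + 7*w^4 + 63*w^3 + 14*w^2 - 14*w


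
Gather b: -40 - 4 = -44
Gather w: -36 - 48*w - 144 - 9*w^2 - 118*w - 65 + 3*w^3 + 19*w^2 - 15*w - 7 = 3*w^3 + 10*w^2 - 181*w - 252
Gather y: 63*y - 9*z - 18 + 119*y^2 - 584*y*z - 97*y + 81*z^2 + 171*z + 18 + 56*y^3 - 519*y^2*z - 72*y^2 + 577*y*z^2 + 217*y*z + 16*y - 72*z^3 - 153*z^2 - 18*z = 56*y^3 + y^2*(47 - 519*z) + y*(577*z^2 - 367*z - 18) - 72*z^3 - 72*z^2 + 144*z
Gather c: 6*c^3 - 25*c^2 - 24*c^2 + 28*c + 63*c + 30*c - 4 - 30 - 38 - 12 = 6*c^3 - 49*c^2 + 121*c - 84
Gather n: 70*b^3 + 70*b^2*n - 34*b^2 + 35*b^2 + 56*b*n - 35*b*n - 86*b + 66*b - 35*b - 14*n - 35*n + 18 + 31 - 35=70*b^3 + b^2 - 55*b + n*(70*b^2 + 21*b - 49) + 14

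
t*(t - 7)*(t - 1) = t^3 - 8*t^2 + 7*t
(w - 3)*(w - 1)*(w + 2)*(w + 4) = w^4 + 2*w^3 - 13*w^2 - 14*w + 24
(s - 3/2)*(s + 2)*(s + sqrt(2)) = s^3 + s^2/2 + sqrt(2)*s^2 - 3*s + sqrt(2)*s/2 - 3*sqrt(2)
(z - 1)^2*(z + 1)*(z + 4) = z^4 + 3*z^3 - 5*z^2 - 3*z + 4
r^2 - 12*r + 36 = (r - 6)^2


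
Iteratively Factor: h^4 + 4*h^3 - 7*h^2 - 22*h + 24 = (h + 4)*(h^3 - 7*h + 6) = (h - 2)*(h + 4)*(h^2 + 2*h - 3) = (h - 2)*(h + 3)*(h + 4)*(h - 1)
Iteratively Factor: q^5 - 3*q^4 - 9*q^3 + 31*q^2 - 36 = (q - 2)*(q^4 - q^3 - 11*q^2 + 9*q + 18) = (q - 3)*(q - 2)*(q^3 + 2*q^2 - 5*q - 6) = (q - 3)*(q - 2)*(q + 1)*(q^2 + q - 6) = (q - 3)*(q - 2)^2*(q + 1)*(q + 3)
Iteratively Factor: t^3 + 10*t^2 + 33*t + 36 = (t + 4)*(t^2 + 6*t + 9) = (t + 3)*(t + 4)*(t + 3)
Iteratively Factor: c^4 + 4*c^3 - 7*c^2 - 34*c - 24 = (c - 3)*(c^3 + 7*c^2 + 14*c + 8) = (c - 3)*(c + 4)*(c^2 + 3*c + 2) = (c - 3)*(c + 2)*(c + 4)*(c + 1)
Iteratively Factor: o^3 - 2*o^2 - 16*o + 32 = (o - 2)*(o^2 - 16) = (o - 4)*(o - 2)*(o + 4)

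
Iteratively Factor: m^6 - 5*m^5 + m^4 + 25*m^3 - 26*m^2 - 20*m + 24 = (m - 1)*(m^5 - 4*m^4 - 3*m^3 + 22*m^2 - 4*m - 24) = (m - 3)*(m - 1)*(m^4 - m^3 - 6*m^2 + 4*m + 8) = (m - 3)*(m - 2)*(m - 1)*(m^3 + m^2 - 4*m - 4) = (m - 3)*(m - 2)*(m - 1)*(m + 2)*(m^2 - m - 2) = (m - 3)*(m - 2)*(m - 1)*(m + 1)*(m + 2)*(m - 2)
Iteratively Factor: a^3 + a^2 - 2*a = (a)*(a^2 + a - 2) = a*(a - 1)*(a + 2)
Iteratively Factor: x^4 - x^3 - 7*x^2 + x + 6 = (x - 1)*(x^3 - 7*x - 6) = (x - 1)*(x + 2)*(x^2 - 2*x - 3) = (x - 3)*(x - 1)*(x + 2)*(x + 1)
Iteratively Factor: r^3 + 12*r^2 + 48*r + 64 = (r + 4)*(r^2 + 8*r + 16) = (r + 4)^2*(r + 4)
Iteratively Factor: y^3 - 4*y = (y)*(y^2 - 4) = y*(y - 2)*(y + 2)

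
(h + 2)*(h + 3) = h^2 + 5*h + 6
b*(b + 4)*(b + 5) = b^3 + 9*b^2 + 20*b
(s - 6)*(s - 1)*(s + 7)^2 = s^4 + 7*s^3 - 43*s^2 - 259*s + 294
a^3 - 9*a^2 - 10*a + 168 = (a - 7)*(a - 6)*(a + 4)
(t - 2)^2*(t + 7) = t^3 + 3*t^2 - 24*t + 28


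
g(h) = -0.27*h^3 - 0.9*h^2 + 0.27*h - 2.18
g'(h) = -0.81*h^2 - 1.8*h + 0.27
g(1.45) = -4.50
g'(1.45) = -4.04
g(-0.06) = -2.20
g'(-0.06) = 0.38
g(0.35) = -2.21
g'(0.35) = -0.46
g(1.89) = -6.71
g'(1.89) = -6.03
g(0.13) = -2.16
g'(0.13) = 0.02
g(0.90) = -2.86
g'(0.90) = -2.01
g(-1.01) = -3.09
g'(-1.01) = 1.26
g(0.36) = -2.21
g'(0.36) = -0.48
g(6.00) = -91.28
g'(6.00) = -39.69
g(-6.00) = 22.12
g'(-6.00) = -18.09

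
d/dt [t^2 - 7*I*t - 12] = 2*t - 7*I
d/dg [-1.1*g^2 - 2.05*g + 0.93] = -2.2*g - 2.05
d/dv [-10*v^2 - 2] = -20*v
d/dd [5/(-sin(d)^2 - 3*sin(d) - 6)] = 5*(2*sin(d) + 3)*cos(d)/(sin(d)^2 + 3*sin(d) + 6)^2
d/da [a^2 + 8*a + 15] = 2*a + 8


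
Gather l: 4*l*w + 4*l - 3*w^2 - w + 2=l*(4*w + 4) - 3*w^2 - w + 2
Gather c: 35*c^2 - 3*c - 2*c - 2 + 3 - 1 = 35*c^2 - 5*c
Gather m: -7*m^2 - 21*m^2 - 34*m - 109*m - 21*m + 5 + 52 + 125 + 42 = -28*m^2 - 164*m + 224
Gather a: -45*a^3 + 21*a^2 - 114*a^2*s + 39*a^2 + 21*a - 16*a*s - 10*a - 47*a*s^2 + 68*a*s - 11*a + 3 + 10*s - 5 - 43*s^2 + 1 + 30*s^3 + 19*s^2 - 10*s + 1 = -45*a^3 + a^2*(60 - 114*s) + a*(-47*s^2 + 52*s) + 30*s^3 - 24*s^2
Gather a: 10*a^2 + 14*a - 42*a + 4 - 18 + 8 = 10*a^2 - 28*a - 6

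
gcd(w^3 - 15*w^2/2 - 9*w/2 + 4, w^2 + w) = w + 1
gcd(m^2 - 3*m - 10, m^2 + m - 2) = m + 2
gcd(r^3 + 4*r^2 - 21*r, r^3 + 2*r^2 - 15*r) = r^2 - 3*r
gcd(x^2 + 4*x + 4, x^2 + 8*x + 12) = x + 2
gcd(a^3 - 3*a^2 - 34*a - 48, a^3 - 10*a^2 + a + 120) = a^2 - 5*a - 24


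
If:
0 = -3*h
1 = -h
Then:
No Solution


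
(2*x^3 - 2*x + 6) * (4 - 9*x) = -18*x^4 + 8*x^3 + 18*x^2 - 62*x + 24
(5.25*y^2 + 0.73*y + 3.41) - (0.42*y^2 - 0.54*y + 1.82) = 4.83*y^2 + 1.27*y + 1.59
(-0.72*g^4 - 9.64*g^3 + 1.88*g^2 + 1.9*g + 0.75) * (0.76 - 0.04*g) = 0.0288*g^5 - 0.1616*g^4 - 7.4016*g^3 + 1.3528*g^2 + 1.414*g + 0.57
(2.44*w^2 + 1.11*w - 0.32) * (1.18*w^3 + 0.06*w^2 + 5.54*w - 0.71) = 2.8792*w^5 + 1.4562*w^4 + 13.2066*w^3 + 4.3978*w^2 - 2.5609*w + 0.2272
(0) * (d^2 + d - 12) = 0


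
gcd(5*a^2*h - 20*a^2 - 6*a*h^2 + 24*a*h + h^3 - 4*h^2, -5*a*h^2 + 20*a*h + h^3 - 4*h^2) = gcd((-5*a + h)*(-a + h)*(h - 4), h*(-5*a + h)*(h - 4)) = 5*a*h - 20*a - h^2 + 4*h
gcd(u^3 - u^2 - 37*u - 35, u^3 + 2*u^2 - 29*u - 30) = u + 1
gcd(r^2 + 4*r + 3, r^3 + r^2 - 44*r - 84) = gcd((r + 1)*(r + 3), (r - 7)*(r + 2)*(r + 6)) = 1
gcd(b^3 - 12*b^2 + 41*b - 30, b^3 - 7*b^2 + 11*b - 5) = b^2 - 6*b + 5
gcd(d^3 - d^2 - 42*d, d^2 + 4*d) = d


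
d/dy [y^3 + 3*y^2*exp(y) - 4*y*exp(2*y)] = 3*y^2*exp(y) + 3*y^2 - 8*y*exp(2*y) + 6*y*exp(y) - 4*exp(2*y)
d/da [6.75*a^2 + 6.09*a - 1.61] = 13.5*a + 6.09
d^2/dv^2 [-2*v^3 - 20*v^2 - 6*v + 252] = -12*v - 40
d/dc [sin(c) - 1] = cos(c)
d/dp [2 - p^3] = -3*p^2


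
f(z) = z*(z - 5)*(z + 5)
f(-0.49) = 12.13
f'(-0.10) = -24.97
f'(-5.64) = 70.43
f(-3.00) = 48.00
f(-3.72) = 41.52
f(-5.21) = -11.17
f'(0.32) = -24.69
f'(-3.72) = 16.52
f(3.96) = -36.90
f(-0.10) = 2.50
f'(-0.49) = -24.28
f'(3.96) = 22.04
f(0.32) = -7.97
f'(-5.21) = 56.43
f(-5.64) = -38.41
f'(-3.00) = 2.00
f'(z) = z*(z - 5) + z*(z + 5) + (z - 5)*(z + 5) = 3*z^2 - 25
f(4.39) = -25.15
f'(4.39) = 32.82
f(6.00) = 66.00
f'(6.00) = 83.00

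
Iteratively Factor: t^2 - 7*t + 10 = (t - 5)*(t - 2)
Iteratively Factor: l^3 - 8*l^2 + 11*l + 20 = (l - 4)*(l^2 - 4*l - 5) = (l - 4)*(l + 1)*(l - 5)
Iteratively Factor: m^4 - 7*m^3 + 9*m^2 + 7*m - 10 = (m - 5)*(m^3 - 2*m^2 - m + 2) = (m - 5)*(m - 1)*(m^2 - m - 2) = (m - 5)*(m - 1)*(m + 1)*(m - 2)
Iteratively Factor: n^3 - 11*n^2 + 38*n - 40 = (n - 5)*(n^2 - 6*n + 8) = (n - 5)*(n - 4)*(n - 2)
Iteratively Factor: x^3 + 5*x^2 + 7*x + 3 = (x + 1)*(x^2 + 4*x + 3) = (x + 1)*(x + 3)*(x + 1)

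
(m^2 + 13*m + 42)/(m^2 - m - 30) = (m^2 + 13*m + 42)/(m^2 - m - 30)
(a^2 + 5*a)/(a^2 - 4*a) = (a + 5)/(a - 4)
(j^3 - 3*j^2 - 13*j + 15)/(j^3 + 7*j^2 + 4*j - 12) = (j^2 - 2*j - 15)/(j^2 + 8*j + 12)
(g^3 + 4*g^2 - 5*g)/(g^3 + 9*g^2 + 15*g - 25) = g/(g + 5)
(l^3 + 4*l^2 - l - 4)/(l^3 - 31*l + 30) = (l^2 + 5*l + 4)/(l^2 + l - 30)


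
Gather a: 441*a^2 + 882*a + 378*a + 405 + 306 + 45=441*a^2 + 1260*a + 756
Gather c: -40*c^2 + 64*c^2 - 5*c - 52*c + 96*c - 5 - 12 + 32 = 24*c^2 + 39*c + 15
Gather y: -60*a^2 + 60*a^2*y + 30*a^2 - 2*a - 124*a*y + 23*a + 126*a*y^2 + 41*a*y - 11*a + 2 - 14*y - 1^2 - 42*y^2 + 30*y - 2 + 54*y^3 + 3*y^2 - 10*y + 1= -30*a^2 + 10*a + 54*y^3 + y^2*(126*a - 39) + y*(60*a^2 - 83*a + 6)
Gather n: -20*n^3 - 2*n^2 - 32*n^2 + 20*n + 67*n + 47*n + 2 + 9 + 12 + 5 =-20*n^3 - 34*n^2 + 134*n + 28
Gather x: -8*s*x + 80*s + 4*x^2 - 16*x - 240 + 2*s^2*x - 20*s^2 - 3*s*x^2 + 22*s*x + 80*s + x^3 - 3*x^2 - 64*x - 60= -20*s^2 + 160*s + x^3 + x^2*(1 - 3*s) + x*(2*s^2 + 14*s - 80) - 300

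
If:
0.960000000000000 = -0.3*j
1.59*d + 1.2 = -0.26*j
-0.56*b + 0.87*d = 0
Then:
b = -0.36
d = -0.23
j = -3.20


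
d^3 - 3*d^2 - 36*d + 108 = (d - 6)*(d - 3)*(d + 6)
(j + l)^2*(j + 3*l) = j^3 + 5*j^2*l + 7*j*l^2 + 3*l^3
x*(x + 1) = x^2 + x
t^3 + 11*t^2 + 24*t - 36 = (t - 1)*(t + 6)^2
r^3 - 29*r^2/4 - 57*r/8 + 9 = (r - 8)*(r - 3/4)*(r + 3/2)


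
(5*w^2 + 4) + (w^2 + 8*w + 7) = 6*w^2 + 8*w + 11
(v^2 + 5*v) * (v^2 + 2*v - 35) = v^4 + 7*v^3 - 25*v^2 - 175*v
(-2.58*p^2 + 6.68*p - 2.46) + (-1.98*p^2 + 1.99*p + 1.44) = -4.56*p^2 + 8.67*p - 1.02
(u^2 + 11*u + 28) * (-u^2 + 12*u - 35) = -u^4 + u^3 + 69*u^2 - 49*u - 980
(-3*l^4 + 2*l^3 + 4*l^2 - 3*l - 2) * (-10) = 30*l^4 - 20*l^3 - 40*l^2 + 30*l + 20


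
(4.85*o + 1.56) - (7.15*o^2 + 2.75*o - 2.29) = -7.15*o^2 + 2.1*o + 3.85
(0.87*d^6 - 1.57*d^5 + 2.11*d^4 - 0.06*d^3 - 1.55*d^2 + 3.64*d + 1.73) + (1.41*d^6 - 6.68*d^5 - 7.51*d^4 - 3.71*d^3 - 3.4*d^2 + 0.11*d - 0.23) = 2.28*d^6 - 8.25*d^5 - 5.4*d^4 - 3.77*d^3 - 4.95*d^2 + 3.75*d + 1.5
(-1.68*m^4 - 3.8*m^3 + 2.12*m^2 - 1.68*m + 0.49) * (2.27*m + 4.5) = -3.8136*m^5 - 16.186*m^4 - 12.2876*m^3 + 5.7264*m^2 - 6.4477*m + 2.205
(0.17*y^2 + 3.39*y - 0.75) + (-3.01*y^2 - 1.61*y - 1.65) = -2.84*y^2 + 1.78*y - 2.4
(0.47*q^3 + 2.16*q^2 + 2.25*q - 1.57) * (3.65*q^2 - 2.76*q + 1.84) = 1.7155*q^5 + 6.5868*q^4 + 3.1157*q^3 - 7.9661*q^2 + 8.4732*q - 2.8888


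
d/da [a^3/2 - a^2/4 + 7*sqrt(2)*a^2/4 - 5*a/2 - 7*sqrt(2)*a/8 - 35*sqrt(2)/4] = 3*a^2/2 - a/2 + 7*sqrt(2)*a/2 - 5/2 - 7*sqrt(2)/8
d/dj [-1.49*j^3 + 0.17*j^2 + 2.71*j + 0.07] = -4.47*j^2 + 0.34*j + 2.71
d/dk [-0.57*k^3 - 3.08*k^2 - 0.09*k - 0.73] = -1.71*k^2 - 6.16*k - 0.09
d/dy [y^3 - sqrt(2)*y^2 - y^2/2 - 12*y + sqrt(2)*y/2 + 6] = 3*y^2 - 2*sqrt(2)*y - y - 12 + sqrt(2)/2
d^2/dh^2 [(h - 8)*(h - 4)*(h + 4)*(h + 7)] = 12*h^2 - 6*h - 144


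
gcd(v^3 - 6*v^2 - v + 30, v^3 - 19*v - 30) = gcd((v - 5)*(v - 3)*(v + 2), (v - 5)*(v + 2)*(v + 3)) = v^2 - 3*v - 10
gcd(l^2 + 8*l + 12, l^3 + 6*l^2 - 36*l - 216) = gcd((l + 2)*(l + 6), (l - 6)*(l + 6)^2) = l + 6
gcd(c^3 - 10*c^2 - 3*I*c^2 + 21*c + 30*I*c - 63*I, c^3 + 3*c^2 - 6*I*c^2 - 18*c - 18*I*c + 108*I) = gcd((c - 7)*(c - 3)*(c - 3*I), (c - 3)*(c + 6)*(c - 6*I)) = c - 3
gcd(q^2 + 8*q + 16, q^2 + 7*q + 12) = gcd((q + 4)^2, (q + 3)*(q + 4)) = q + 4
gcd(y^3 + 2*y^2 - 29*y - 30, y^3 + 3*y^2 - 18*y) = y + 6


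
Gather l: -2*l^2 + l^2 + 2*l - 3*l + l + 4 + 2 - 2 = 4 - l^2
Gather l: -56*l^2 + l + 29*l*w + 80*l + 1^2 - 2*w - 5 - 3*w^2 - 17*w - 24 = -56*l^2 + l*(29*w + 81) - 3*w^2 - 19*w - 28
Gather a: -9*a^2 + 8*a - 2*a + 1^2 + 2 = -9*a^2 + 6*a + 3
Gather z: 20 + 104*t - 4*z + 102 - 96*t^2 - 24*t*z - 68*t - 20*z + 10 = -96*t^2 + 36*t + z*(-24*t - 24) + 132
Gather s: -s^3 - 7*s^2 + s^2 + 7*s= -s^3 - 6*s^2 + 7*s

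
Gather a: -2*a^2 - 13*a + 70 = -2*a^2 - 13*a + 70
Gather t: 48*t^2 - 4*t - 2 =48*t^2 - 4*t - 2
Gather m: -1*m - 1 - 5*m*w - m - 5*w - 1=m*(-5*w - 2) - 5*w - 2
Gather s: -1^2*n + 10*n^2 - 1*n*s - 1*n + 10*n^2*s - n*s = 10*n^2 - 2*n + s*(10*n^2 - 2*n)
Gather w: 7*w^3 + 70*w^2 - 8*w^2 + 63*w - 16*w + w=7*w^3 + 62*w^2 + 48*w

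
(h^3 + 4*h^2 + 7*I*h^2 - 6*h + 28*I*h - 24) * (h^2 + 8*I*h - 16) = h^5 + 4*h^4 + 15*I*h^4 - 78*h^3 + 60*I*h^3 - 312*h^2 - 160*I*h^2 + 96*h - 640*I*h + 384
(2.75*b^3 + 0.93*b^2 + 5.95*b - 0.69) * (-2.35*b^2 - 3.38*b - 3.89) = -6.4625*b^5 - 11.4805*b^4 - 27.8234*b^3 - 22.1072*b^2 - 20.8133*b + 2.6841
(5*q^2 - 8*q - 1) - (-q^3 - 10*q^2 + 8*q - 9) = q^3 + 15*q^2 - 16*q + 8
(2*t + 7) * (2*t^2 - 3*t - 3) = 4*t^3 + 8*t^2 - 27*t - 21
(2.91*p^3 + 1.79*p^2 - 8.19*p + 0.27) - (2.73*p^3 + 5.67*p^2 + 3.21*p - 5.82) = 0.18*p^3 - 3.88*p^2 - 11.4*p + 6.09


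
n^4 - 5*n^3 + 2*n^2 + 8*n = n*(n - 4)*(n - 2)*(n + 1)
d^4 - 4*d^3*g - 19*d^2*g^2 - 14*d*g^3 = d*(d - 7*g)*(d + g)*(d + 2*g)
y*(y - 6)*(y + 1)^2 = y^4 - 4*y^3 - 11*y^2 - 6*y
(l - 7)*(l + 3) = l^2 - 4*l - 21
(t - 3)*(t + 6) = t^2 + 3*t - 18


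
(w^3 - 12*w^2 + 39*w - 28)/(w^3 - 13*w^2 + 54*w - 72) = (w^2 - 8*w + 7)/(w^2 - 9*w + 18)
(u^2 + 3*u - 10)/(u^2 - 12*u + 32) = (u^2 + 3*u - 10)/(u^2 - 12*u + 32)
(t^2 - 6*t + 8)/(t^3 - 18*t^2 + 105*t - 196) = (t - 2)/(t^2 - 14*t + 49)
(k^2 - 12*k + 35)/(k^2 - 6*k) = (k^2 - 12*k + 35)/(k*(k - 6))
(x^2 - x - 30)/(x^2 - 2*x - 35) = (x - 6)/(x - 7)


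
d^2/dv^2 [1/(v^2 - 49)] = 2*(3*v^2 + 49)/(v^2 - 49)^3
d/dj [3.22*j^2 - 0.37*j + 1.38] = 6.44*j - 0.37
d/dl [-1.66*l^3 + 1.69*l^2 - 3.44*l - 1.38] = -4.98*l^2 + 3.38*l - 3.44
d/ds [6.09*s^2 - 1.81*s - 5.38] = 12.18*s - 1.81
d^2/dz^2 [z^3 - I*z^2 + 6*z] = 6*z - 2*I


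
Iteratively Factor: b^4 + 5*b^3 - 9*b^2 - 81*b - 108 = (b - 4)*(b^3 + 9*b^2 + 27*b + 27) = (b - 4)*(b + 3)*(b^2 + 6*b + 9) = (b - 4)*(b + 3)^2*(b + 3)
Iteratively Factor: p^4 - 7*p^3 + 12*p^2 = (p - 4)*(p^3 - 3*p^2) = (p - 4)*(p - 3)*(p^2) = p*(p - 4)*(p - 3)*(p)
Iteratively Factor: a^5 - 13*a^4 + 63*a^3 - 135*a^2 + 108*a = (a - 3)*(a^4 - 10*a^3 + 33*a^2 - 36*a) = (a - 3)^2*(a^3 - 7*a^2 + 12*a) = (a - 4)*(a - 3)^2*(a^2 - 3*a) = (a - 4)*(a - 3)^3*(a)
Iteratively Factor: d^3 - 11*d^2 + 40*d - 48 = (d - 4)*(d^2 - 7*d + 12) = (d - 4)^2*(d - 3)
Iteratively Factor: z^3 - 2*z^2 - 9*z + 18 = (z - 2)*(z^2 - 9) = (z - 2)*(z + 3)*(z - 3)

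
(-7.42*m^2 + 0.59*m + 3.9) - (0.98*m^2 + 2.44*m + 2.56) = -8.4*m^2 - 1.85*m + 1.34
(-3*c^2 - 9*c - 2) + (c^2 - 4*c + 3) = -2*c^2 - 13*c + 1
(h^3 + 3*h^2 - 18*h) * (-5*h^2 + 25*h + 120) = -5*h^5 + 10*h^4 + 285*h^3 - 90*h^2 - 2160*h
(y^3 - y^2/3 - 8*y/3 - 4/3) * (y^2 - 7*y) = y^5 - 22*y^4/3 - y^3/3 + 52*y^2/3 + 28*y/3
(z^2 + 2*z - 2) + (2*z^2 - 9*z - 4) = 3*z^2 - 7*z - 6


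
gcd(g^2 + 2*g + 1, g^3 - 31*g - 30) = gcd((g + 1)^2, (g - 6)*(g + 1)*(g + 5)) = g + 1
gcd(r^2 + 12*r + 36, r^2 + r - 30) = r + 6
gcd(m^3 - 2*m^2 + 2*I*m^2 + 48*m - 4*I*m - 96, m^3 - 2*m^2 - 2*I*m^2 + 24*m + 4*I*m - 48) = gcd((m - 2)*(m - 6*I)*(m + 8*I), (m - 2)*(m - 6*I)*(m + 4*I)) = m^2 + m*(-2 - 6*I) + 12*I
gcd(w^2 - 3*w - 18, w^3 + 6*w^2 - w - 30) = w + 3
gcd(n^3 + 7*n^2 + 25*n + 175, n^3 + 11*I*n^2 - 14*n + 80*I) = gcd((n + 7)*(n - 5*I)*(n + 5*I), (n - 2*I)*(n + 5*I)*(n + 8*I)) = n + 5*I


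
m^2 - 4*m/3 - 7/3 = (m - 7/3)*(m + 1)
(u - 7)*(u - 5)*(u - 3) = u^3 - 15*u^2 + 71*u - 105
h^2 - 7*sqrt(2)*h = h*(h - 7*sqrt(2))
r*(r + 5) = r^2 + 5*r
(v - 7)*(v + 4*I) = v^2 - 7*v + 4*I*v - 28*I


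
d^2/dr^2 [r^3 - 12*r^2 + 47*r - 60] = 6*r - 24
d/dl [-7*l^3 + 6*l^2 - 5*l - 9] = -21*l^2 + 12*l - 5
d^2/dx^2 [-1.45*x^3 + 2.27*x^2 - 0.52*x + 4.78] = 4.54 - 8.7*x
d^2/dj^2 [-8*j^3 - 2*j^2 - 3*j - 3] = -48*j - 4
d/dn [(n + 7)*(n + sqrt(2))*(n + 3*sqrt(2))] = 3*n^2 + 8*sqrt(2)*n + 14*n + 6 + 28*sqrt(2)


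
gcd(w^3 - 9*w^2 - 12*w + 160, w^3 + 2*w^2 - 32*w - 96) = w + 4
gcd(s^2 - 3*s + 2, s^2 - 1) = s - 1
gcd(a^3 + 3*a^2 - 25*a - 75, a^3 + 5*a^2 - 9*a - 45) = a^2 + 8*a + 15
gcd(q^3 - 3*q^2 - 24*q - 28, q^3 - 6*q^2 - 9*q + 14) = q^2 - 5*q - 14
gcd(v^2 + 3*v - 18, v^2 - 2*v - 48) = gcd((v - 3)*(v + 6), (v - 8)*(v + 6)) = v + 6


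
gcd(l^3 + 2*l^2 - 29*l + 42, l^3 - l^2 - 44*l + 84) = l^2 + 5*l - 14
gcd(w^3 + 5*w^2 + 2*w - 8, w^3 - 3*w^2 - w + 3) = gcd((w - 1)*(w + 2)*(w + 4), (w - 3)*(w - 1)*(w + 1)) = w - 1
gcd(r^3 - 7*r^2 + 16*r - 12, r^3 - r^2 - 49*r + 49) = 1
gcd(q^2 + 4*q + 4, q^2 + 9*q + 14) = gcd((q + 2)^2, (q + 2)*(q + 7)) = q + 2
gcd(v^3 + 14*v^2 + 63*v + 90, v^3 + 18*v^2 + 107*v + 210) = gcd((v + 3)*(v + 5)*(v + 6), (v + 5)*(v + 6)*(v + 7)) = v^2 + 11*v + 30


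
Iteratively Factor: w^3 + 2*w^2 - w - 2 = (w + 2)*(w^2 - 1) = (w - 1)*(w + 2)*(w + 1)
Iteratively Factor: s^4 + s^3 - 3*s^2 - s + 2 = (s - 1)*(s^3 + 2*s^2 - s - 2) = (s - 1)^2*(s^2 + 3*s + 2) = (s - 1)^2*(s + 1)*(s + 2)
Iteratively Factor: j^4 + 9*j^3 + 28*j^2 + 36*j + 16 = (j + 2)*(j^3 + 7*j^2 + 14*j + 8) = (j + 2)*(j + 4)*(j^2 + 3*j + 2) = (j + 1)*(j + 2)*(j + 4)*(j + 2)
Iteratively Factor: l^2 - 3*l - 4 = (l + 1)*(l - 4)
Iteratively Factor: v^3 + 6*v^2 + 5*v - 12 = (v - 1)*(v^2 + 7*v + 12) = (v - 1)*(v + 4)*(v + 3)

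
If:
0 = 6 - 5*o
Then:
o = 6/5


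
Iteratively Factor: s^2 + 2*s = (s + 2)*(s)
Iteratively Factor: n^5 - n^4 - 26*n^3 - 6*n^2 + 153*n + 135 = (n - 3)*(n^4 + 2*n^3 - 20*n^2 - 66*n - 45) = (n - 3)*(n + 3)*(n^3 - n^2 - 17*n - 15) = (n - 3)*(n + 3)^2*(n^2 - 4*n - 5) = (n - 5)*(n - 3)*(n + 3)^2*(n + 1)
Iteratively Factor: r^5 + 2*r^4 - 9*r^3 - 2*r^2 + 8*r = (r + 1)*(r^4 + r^3 - 10*r^2 + 8*r) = (r - 1)*(r + 1)*(r^3 + 2*r^2 - 8*r) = r*(r - 1)*(r + 1)*(r^2 + 2*r - 8) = r*(r - 2)*(r - 1)*(r + 1)*(r + 4)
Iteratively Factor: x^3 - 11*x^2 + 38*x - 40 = (x - 2)*(x^2 - 9*x + 20) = (x - 4)*(x - 2)*(x - 5)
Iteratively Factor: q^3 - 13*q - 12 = (q + 3)*(q^2 - 3*q - 4) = (q + 1)*(q + 3)*(q - 4)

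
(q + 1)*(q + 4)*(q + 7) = q^3 + 12*q^2 + 39*q + 28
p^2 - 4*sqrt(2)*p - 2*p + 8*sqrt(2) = (p - 2)*(p - 4*sqrt(2))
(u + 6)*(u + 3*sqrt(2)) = u^2 + 3*sqrt(2)*u + 6*u + 18*sqrt(2)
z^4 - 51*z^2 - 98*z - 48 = (z - 8)*(z + 1)^2*(z + 6)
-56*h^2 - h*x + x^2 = (-8*h + x)*(7*h + x)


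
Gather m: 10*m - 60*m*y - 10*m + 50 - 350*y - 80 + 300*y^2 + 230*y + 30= -60*m*y + 300*y^2 - 120*y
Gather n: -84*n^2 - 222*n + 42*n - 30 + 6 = -84*n^2 - 180*n - 24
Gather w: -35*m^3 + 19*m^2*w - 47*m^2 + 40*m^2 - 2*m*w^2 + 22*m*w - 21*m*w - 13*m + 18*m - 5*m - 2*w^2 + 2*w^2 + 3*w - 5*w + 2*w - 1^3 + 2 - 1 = -35*m^3 - 7*m^2 - 2*m*w^2 + w*(19*m^2 + m)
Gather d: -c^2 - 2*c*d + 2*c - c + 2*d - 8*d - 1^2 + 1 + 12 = -c^2 + c + d*(-2*c - 6) + 12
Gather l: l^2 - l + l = l^2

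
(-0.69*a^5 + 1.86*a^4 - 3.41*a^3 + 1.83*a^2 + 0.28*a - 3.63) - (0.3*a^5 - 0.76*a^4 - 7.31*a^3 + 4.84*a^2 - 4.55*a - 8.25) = -0.99*a^5 + 2.62*a^4 + 3.9*a^3 - 3.01*a^2 + 4.83*a + 4.62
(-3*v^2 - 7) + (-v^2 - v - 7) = -4*v^2 - v - 14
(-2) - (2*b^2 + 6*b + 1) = -2*b^2 - 6*b - 3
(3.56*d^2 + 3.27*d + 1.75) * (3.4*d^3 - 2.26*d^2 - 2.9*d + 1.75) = 12.104*d^5 + 3.0724*d^4 - 11.7642*d^3 - 7.208*d^2 + 0.6475*d + 3.0625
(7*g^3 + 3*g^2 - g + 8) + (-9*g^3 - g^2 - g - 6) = -2*g^3 + 2*g^2 - 2*g + 2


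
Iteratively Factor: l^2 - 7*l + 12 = (l - 4)*(l - 3)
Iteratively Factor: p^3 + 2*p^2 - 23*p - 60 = (p + 3)*(p^2 - p - 20) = (p - 5)*(p + 3)*(p + 4)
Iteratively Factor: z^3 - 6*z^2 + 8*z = (z - 4)*(z^2 - 2*z) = z*(z - 4)*(z - 2)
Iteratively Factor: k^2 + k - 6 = (k - 2)*(k + 3)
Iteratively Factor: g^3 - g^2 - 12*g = (g + 3)*(g^2 - 4*g) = (g - 4)*(g + 3)*(g)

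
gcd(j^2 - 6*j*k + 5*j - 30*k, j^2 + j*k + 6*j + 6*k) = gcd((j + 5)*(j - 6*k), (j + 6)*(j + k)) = 1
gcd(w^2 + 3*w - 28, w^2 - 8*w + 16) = w - 4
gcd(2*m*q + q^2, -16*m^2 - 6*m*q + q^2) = 2*m + q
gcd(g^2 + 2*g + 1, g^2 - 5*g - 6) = g + 1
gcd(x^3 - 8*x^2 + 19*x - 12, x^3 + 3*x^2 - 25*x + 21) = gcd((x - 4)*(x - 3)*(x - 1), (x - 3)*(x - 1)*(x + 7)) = x^2 - 4*x + 3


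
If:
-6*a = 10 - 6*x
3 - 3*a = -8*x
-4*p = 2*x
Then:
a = -49/15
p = 4/5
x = -8/5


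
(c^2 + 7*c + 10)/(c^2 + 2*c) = (c + 5)/c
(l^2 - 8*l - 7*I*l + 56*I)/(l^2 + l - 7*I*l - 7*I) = (l - 8)/(l + 1)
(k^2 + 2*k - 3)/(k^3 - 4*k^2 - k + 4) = (k + 3)/(k^2 - 3*k - 4)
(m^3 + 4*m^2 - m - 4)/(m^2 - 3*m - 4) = (m^2 + 3*m - 4)/(m - 4)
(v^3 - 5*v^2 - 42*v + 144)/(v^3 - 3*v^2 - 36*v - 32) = (v^2 + 3*v - 18)/(v^2 + 5*v + 4)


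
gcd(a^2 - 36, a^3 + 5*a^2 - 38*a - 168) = a - 6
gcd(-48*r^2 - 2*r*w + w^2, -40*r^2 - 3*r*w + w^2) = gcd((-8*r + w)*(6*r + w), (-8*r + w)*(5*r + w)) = 8*r - w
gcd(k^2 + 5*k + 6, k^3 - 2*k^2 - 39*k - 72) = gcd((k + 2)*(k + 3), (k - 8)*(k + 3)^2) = k + 3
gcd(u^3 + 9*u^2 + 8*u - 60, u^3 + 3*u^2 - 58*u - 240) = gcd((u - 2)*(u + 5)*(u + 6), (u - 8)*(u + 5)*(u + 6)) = u^2 + 11*u + 30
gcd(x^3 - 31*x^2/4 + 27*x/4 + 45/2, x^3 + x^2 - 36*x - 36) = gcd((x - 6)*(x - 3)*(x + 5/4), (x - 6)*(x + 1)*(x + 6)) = x - 6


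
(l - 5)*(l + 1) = l^2 - 4*l - 5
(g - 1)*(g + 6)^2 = g^3 + 11*g^2 + 24*g - 36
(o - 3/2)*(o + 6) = o^2 + 9*o/2 - 9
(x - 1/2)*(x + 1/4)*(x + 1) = x^3 + 3*x^2/4 - 3*x/8 - 1/8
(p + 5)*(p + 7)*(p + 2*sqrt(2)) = p^3 + 2*sqrt(2)*p^2 + 12*p^2 + 24*sqrt(2)*p + 35*p + 70*sqrt(2)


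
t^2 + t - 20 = (t - 4)*(t + 5)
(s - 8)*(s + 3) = s^2 - 5*s - 24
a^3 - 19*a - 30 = (a - 5)*(a + 2)*(a + 3)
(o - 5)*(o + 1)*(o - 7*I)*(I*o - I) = I*o^4 + 7*o^3 - 5*I*o^3 - 35*o^2 - I*o^2 - 7*o + 5*I*o + 35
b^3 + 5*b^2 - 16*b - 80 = (b - 4)*(b + 4)*(b + 5)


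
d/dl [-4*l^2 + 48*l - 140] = 48 - 8*l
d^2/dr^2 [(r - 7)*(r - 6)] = 2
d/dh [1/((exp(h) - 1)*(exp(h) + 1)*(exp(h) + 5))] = -((exp(h) - 1)*(exp(h) + 1) + (exp(h) - 1)*(exp(h) + 5) + (exp(h) + 1)*(exp(h) + 5))/(4*(exp(h) - 1)^2*(exp(h) + 5)^2*cosh(h/2)^2)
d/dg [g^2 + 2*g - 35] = 2*g + 2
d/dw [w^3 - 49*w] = 3*w^2 - 49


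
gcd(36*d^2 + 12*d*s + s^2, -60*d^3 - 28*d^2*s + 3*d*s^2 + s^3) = 6*d + s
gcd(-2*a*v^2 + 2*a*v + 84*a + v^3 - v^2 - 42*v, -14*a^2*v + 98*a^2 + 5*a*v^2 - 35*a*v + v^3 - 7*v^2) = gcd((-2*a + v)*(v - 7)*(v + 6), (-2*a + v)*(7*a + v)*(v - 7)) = -2*a*v + 14*a + v^2 - 7*v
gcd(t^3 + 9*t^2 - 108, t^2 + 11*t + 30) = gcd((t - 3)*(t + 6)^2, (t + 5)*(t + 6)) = t + 6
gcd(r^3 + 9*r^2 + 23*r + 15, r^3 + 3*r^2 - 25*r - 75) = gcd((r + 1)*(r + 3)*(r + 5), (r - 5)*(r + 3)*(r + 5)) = r^2 + 8*r + 15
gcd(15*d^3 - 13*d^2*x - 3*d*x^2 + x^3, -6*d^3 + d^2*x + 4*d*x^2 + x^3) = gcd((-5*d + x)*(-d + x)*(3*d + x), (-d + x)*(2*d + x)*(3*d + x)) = -3*d^2 + 2*d*x + x^2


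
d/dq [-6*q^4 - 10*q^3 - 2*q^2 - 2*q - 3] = -24*q^3 - 30*q^2 - 4*q - 2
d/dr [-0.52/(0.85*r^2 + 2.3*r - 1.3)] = (0.884*r + 1.196)/(0.85*r^2 + 2.3*r - 1.3)^2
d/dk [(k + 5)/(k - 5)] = -10/(k - 5)^2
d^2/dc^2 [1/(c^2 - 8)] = 2*(3*c^2 + 8)/(c^2 - 8)^3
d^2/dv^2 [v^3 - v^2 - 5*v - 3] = 6*v - 2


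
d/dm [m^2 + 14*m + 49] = 2*m + 14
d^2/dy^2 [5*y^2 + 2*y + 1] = 10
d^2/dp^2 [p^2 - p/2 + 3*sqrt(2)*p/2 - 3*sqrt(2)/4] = 2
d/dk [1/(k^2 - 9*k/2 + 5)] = 2*(9 - 4*k)/(2*k^2 - 9*k + 10)^2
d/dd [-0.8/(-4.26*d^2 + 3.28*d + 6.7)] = (2.624 - 6.816*d)/(-4.26*d^2 + 3.28*d + 6.7)^2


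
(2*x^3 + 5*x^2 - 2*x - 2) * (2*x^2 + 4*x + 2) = 4*x^5 + 18*x^4 + 20*x^3 - 2*x^2 - 12*x - 4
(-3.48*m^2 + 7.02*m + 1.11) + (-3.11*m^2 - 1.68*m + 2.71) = -6.59*m^2 + 5.34*m + 3.82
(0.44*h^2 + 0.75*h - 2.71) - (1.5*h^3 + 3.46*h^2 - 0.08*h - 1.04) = -1.5*h^3 - 3.02*h^2 + 0.83*h - 1.67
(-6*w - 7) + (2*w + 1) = -4*w - 6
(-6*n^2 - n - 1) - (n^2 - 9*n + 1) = -7*n^2 + 8*n - 2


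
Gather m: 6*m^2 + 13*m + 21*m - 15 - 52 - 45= 6*m^2 + 34*m - 112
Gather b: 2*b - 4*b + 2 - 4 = -2*b - 2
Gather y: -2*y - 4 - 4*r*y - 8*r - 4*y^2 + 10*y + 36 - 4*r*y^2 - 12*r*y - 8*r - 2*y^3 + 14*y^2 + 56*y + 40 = -16*r - 2*y^3 + y^2*(10 - 4*r) + y*(64 - 16*r) + 72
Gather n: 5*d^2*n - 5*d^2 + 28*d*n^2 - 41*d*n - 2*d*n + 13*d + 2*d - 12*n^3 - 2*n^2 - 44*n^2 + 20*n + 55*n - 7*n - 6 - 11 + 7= -5*d^2 + 15*d - 12*n^3 + n^2*(28*d - 46) + n*(5*d^2 - 43*d + 68) - 10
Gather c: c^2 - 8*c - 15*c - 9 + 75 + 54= c^2 - 23*c + 120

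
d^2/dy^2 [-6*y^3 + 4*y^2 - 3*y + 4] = 8 - 36*y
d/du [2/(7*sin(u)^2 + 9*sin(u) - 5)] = -2*(14*sin(u) + 9)*cos(u)/(7*sin(u)^2 + 9*sin(u) - 5)^2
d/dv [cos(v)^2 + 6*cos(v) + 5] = -2*(cos(v) + 3)*sin(v)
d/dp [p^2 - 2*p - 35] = 2*p - 2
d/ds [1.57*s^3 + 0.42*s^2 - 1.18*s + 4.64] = 4.71*s^2 + 0.84*s - 1.18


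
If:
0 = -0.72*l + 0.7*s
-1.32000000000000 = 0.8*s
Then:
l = -1.60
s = -1.65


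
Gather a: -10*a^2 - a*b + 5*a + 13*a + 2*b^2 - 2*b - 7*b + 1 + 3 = -10*a^2 + a*(18 - b) + 2*b^2 - 9*b + 4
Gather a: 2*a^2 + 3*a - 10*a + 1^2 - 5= 2*a^2 - 7*a - 4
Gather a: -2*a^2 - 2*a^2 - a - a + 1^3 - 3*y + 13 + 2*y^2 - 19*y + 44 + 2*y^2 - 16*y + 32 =-4*a^2 - 2*a + 4*y^2 - 38*y + 90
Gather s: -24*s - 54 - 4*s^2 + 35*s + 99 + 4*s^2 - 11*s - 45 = 0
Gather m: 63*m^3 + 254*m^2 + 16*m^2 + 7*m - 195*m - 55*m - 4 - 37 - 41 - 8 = 63*m^3 + 270*m^2 - 243*m - 90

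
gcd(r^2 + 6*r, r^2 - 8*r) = r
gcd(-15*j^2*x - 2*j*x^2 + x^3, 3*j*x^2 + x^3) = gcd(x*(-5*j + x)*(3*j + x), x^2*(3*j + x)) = 3*j*x + x^2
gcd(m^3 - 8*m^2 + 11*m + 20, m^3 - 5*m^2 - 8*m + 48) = m - 4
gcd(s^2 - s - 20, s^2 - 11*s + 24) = 1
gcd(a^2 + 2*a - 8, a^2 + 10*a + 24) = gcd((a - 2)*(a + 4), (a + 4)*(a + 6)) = a + 4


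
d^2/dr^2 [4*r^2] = 8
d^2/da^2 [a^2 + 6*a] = 2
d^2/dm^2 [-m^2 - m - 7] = -2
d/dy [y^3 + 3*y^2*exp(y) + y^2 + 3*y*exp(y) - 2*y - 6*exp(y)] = 3*y^2*exp(y) + 3*y^2 + 9*y*exp(y) + 2*y - 3*exp(y) - 2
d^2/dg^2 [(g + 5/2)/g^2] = (2*g + 15)/g^4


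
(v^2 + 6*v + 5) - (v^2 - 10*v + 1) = 16*v + 4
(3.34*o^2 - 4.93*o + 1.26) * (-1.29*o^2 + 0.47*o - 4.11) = -4.3086*o^4 + 7.9295*o^3 - 17.6699*o^2 + 20.8545*o - 5.1786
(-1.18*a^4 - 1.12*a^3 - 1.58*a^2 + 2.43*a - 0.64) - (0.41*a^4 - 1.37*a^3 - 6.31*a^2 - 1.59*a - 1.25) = -1.59*a^4 + 0.25*a^3 + 4.73*a^2 + 4.02*a + 0.61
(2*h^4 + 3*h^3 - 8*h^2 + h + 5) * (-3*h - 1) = -6*h^5 - 11*h^4 + 21*h^3 + 5*h^2 - 16*h - 5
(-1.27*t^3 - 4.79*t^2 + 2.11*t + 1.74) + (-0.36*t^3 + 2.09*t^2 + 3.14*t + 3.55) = -1.63*t^3 - 2.7*t^2 + 5.25*t + 5.29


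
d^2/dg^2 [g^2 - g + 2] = 2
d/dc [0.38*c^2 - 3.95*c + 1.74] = 0.76*c - 3.95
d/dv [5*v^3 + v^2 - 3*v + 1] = 15*v^2 + 2*v - 3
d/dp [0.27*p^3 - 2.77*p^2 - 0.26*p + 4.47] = 0.81*p^2 - 5.54*p - 0.26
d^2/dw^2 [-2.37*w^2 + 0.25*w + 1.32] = -4.74000000000000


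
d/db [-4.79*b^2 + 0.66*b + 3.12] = 0.66 - 9.58*b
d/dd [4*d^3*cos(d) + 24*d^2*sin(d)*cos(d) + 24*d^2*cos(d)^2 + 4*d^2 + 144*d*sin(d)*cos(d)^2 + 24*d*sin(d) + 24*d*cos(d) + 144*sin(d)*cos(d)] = -4*d^3*sin(d) + 12*d^2*cos(d) + 24*sqrt(2)*d^2*cos(2*d + pi/4) - 24*d*sin(d) + 24*sqrt(2)*d*sin(2*d + pi/4) + 60*d*cos(d) + 108*d*cos(3*d) + 32*d + 60*sin(d) + 36*sin(3*d) + 24*cos(d) + 144*cos(2*d)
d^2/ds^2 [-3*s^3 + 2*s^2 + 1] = 4 - 18*s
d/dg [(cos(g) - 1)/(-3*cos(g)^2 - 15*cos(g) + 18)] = -sin(g)/(3*(cos(g) + 6)^2)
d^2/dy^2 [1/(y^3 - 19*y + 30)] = 2*(-3*y*(y^3 - 19*y + 30) + (3*y^2 - 19)^2)/(y^3 - 19*y + 30)^3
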